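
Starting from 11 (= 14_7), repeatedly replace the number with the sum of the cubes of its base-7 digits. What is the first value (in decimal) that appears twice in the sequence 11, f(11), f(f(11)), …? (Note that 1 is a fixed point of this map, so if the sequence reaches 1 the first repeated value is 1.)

65

11 = (1,4)_7 → 65
65 = (1,2,2)_7 → 17
17 = (2,3)_7 → 35
35 = (5,0)_7 → 125
125 = (2,3,6)_7 → 251
251 = (5,0,6)_7 → 341
341 = (6,6,5)_7 → 557
557 = (1,4,2,4)_7 → 137
137 = (2,5,4)_7 → 197
197 = (4,0,1)_7 → 65  — 65 already appeared earlier.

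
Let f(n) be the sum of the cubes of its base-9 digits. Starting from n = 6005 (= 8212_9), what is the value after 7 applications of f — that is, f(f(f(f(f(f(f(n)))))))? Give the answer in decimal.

6005 = (8,2,1,2)_9 → 8³ + 2³ + 1³ + 2³ = 512 + 8 + 1 + 8 = 529
529 = (6,4,7)_9 → 6³ + 4³ + 7³ = 216 + 64 + 343 = 623
623 = (7,6,2)_9 → 7³ + 6³ + 2³ = 343 + 216 + 8 = 567
567 = (7,0,0)_9 → 7³ + 0³ + 0³ = 343 + 0 + 0 = 343
343 = (4,2,1)_9 → 4³ + 2³ + 1³ = 64 + 8 + 1 = 73
73 = (8,1)_9 → 8³ + 1³ = 512 + 1 = 513
513 = (6,3,0)_9 → 6³ + 3³ + 0³ = 216 + 27 + 0 = 243

243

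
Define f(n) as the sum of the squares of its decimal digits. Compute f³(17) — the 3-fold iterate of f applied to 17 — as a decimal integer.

17 → 1² + 7² = 1 + 49 = 50
50 → 5² + 0² = 25 + 0 = 25
25 → 2² + 5² = 4 + 25 = 29

29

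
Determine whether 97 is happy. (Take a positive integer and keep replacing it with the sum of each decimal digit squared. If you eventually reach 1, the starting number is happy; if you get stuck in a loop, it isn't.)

97 → 9² + 7² = 130
130 → 1² + 3² + 0² = 10
10 → 1² + 0² = 1  — reached 1.

happy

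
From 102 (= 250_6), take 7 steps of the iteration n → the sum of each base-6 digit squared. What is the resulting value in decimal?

102 = (2,5,0)_6 → 2² + 5² + 0² = 29
29 = (4,5)_6 → 4² + 5² = 41
41 = (1,0,5)_6 → 1² + 0² + 5² = 26
26 = (4,2)_6 → 4² + 2² = 20
20 = (3,2)_6 → 3² + 2² = 13
13 = (2,1)_6 → 2² + 1² = 5
5 = (5)_6 → 5² = 25

25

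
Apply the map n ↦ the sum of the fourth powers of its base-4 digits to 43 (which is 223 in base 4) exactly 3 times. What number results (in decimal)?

43 = (2,2,3)_4 → 113
113 = (1,3,0,1)_4 → 83
83 = (1,1,0,3)_4 → 83

83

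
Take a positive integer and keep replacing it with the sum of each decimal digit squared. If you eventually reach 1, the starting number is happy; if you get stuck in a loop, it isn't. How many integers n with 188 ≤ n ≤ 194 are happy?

4

188: 188 → 129 → 86 → 100 → 1  — happy
189: 189 → 146 → 53 → 34 → 25 → 29 → 85 → 89 → 145 → 42 → 20 → 4 → 16 → 37 → 58 → 89  — not happy
190: 190 → 82 → 68 → 100 → 1  — happy
191: 191 → 83 → 73 → 58 → 89 → 145 → 42 → 20 → 4 → 16 → 37 → 58  — not happy
192: 192 → 86 → 100 → 1  — happy
193: 193 → 91 → 82 → 68 → 100 → 1  — happy
194: 194 → 98 → 145 → 42 → 20 → 4 → 16 → 37 → 58 → 89 → 145  — not happy
happy: 188, 190, 192, 193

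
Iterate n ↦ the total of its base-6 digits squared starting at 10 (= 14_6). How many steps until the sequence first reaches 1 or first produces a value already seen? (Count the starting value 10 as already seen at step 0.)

9

10 = (1,4)_6 → 1² + 4² = 17
17 = (2,5)_6 → 2² + 5² = 29
29 = (4,5)_6 → 4² + 5² = 41
41 = (1,0,5)_6 → 1² + 0² + 5² = 26
26 = (4,2)_6 → 4² + 2² = 20
20 = (3,2)_6 → 3² + 2² = 13
13 = (2,1)_6 → 2² + 1² = 5
5 = (5)_6 → 5² = 25
25 = (4,1)_6 → 4² + 1² = 17  — 17 repeats.
That took 9 steps.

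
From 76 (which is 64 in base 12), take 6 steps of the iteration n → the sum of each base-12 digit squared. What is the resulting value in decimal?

76 = (6,4)_12 → 6² + 4² = 36 + 16 = 52
52 = (4,4)_12 → 4² + 4² = 16 + 16 = 32
32 = (2,8)_12 → 2² + 8² = 4 + 64 = 68
68 = (5,8)_12 → 5² + 8² = 25 + 64 = 89
89 = (7,5)_12 → 7² + 5² = 49 + 25 = 74
74 = (6,2)_12 → 6² + 2² = 36 + 4 = 40

40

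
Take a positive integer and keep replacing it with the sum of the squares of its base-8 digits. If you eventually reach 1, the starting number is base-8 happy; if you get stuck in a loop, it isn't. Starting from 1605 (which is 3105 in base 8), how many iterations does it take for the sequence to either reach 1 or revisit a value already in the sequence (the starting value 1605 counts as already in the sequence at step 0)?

5

1605 = (3,1,0,5)_8 → 3² + 1² + 0² + 5² = 35
35 = (4,3)_8 → 4² + 3² = 25
25 = (3,1)_8 → 3² + 1² = 10
10 = (1,2)_8 → 1² + 2² = 5
5 = (5)_8 → 5² = 25  — 25 repeats.
That took 5 steps.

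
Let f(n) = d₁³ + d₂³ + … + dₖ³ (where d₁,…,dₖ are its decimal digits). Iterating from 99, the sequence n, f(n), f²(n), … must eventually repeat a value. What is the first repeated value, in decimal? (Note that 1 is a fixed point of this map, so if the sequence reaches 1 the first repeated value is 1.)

99 → 9³ + 9³ = 729 + 729 = 1458
1458 → 1³ + 4³ + 5³ + 8³ = 1 + 64 + 125 + 512 = 702
702 → 7³ + 0³ + 2³ = 343 + 0 + 8 = 351
351 → 3³ + 5³ + 1³ = 27 + 125 + 1 = 153
153 → 1³ + 5³ + 3³ = 1 + 125 + 27 = 153  — 153 already appeared earlier.

153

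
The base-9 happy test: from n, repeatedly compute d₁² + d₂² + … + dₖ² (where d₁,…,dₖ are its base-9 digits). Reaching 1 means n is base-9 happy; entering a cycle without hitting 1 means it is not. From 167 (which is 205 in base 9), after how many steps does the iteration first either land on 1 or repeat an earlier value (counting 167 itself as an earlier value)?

7

167 = (2,0,5)_9 → 2² + 0² + 5² = 4 + 0 + 25 = 29
29 = (3,2)_9 → 3² + 2² = 9 + 4 = 13
13 = (1,4)_9 → 1² + 4² = 1 + 16 = 17
17 = (1,8)_9 → 1² + 8² = 1 + 64 = 65
65 = (7,2)_9 → 7² + 2² = 49 + 4 = 53
53 = (5,8)_9 → 5² + 8² = 25 + 64 = 89
89 = (1,0,8)_9 → 1² + 0² + 8² = 1 + 0 + 64 = 65  — 65 repeats.
That took 7 steps.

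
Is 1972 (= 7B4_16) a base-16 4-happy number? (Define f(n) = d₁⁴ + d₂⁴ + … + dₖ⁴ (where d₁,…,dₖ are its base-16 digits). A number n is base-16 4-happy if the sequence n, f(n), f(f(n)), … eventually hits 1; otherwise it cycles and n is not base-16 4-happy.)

not base-16 4-happy

1972 = (7,11,4)_16 → 17298
17298 = (4,3,9,2)_16 → 6914
6914 = (1,11,0,2)_16 → 14658
14658 = (3,9,4,2)_16 → 6914  — 6914 already seen; the sequence cycles without reaching 1.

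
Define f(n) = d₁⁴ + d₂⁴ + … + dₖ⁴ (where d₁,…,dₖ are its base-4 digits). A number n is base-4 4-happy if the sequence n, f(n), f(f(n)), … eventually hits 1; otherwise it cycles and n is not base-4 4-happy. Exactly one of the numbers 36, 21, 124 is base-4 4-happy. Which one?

36

36: 36 → 17 → 2 → 16 → 1  — reaches 1 (base-4 4-happy)
21: 21 → 3 → 81 → 3  — repeats 3 (not base-4 4-happy)
124: 124 → 163 → 113 → 83 → 83  — repeats 83 (not base-4 4-happy)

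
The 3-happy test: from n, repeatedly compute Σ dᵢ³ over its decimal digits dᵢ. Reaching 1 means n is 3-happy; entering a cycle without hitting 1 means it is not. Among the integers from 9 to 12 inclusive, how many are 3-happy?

1

9: 9 → 729 → 1080 → 513 → 153 → 153  (repeats 153)
10: 10 → 1  (reaches 1)
11: 11 → 2 → 8 → 512 → 134 → 92 → 737 → 713 → 371 → 371  (repeats 371)
12: 12 → 9 → 729 → 1080 → 513 → 153 → 153  (repeats 153)
3-happy: 10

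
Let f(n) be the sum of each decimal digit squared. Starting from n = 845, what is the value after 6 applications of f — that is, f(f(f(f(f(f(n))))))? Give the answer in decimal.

58

845 → 8² + 4² + 5² = 105
105 → 1² + 0² + 5² = 26
26 → 2² + 6² = 40
40 → 4² + 0² = 16
16 → 1² + 6² = 37
37 → 3² + 7² = 58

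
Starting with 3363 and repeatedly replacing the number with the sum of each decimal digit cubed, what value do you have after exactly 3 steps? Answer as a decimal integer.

3363 → 3³ + 3³ + 6³ + 3³ = 297
297 → 2³ + 9³ + 7³ = 1080
1080 → 1³ + 0³ + 8³ + 0³ = 513

513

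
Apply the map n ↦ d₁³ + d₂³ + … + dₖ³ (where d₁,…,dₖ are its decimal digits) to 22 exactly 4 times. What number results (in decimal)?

22 → 2³ + 2³ = 16
16 → 1³ + 6³ = 217
217 → 2³ + 1³ + 7³ = 352
352 → 3³ + 5³ + 2³ = 160

160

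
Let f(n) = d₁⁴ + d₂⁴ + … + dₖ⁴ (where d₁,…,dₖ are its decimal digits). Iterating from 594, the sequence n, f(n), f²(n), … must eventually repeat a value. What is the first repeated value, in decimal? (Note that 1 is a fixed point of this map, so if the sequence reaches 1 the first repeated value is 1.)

4179

594 → 5⁴ + 9⁴ + 4⁴ = 625 + 6561 + 256 = 7442
7442 → 7⁴ + 4⁴ + 4⁴ + 2⁴ = 2401 + 256 + 256 + 16 = 2929
2929 → 2⁴ + 9⁴ + 2⁴ + 9⁴ = 16 + 6561 + 16 + 6561 = 13154
13154 → 1⁴ + 3⁴ + 1⁴ + 5⁴ + 4⁴ = 1 + 81 + 1 + 625 + 256 = 964
964 → 9⁴ + 6⁴ + 4⁴ = 6561 + 1296 + 256 = 8113
8113 → 8⁴ + 1⁴ + 1⁴ + 3⁴ = 4096 + 1 + 1 + 81 = 4179
4179 → 4⁴ + 1⁴ + 7⁴ + 9⁴ = 256 + 1 + 2401 + 6561 = 9219
9219 → 9⁴ + 2⁴ + 1⁴ + 9⁴ = 6561 + 16 + 1 + 6561 = 13139
13139 → 1⁴ + 3⁴ + 1⁴ + 3⁴ + 9⁴ = 1 + 81 + 1 + 81 + 6561 = 6725
6725 → 6⁴ + 7⁴ + 2⁴ + 5⁴ = 1296 + 2401 + 16 + 625 = 4338
4338 → 4⁴ + 3⁴ + 3⁴ + 8⁴ = 256 + 81 + 81 + 4096 = 4514
4514 → 4⁴ + 5⁴ + 1⁴ + 4⁴ = 256 + 625 + 1 + 256 = 1138
1138 → 1⁴ + 1⁴ + 3⁴ + 8⁴ = 1 + 1 + 81 + 4096 = 4179  — 4179 already appeared earlier.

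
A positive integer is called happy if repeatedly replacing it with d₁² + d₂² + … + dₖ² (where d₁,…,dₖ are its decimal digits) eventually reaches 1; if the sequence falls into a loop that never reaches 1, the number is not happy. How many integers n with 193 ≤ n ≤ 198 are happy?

193: 193 → 91 → 82 → 68 → 100 → 1  (reaches 1)
194: 194 → 98 → 145 → 42 → 20 → 4 → 16 → 37 → 58 → 89 → 145  (repeats 145)
195: 195 → 107 → 50 → 25 → 29 → 85 → 89 → 145 → 42 → 20 → 4 → 16 → 37 → 58 → 89  (repeats 89)
196: 196 → 118 → 66 → 72 → 53 → 34 → 25 → 29 → 85 → 89 → 145 → 42 → 20 → 4 → 16 → 37 → 58 → 89  (repeats 89)
197: 197 → 131 → 11 → 2 → 4 → 16 → 37 → 58 → 89 → 145 → 42 → 20 → 4  (repeats 4)
198: 198 → 146 → 53 → 34 → 25 → 29 → 85 → 89 → 145 → 42 → 20 → 4 → 16 → 37 → 58 → 89  (repeats 89)
happy: 193

1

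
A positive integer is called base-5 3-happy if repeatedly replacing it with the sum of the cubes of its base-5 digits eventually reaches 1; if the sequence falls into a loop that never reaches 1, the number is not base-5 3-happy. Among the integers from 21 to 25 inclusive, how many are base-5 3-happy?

1

21: 21 → 65 → 35 → 9 → 65  — not base-5 3-happy
22: 22 → 72 → 80 → 28 → 28  — not base-5 3-happy
23: 23 → 91 → 55 → 9 → 65 → 35 → 9  — not base-5 3-happy
24: 24 → 128 → 28 → 28  — not base-5 3-happy
25: 25 → 1  — base-5 3-happy
base-5 3-happy: 25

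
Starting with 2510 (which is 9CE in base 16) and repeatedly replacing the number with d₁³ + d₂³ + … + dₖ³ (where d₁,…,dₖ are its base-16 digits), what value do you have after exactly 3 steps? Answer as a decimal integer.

4706

2510 = (9,12,14)_16 → 9³ + 12³ + 14³ = 729 + 1728 + 2744 = 5201
5201 = (1,4,5,1)_16 → 1³ + 4³ + 5³ + 1³ = 1 + 64 + 125 + 1 = 191
191 = (11,15)_16 → 11³ + 15³ = 1331 + 3375 = 4706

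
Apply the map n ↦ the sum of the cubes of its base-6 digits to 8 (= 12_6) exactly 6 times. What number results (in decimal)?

9

8 = (1,2)_6 → 1³ + 2³ = 9
9 = (1,3)_6 → 1³ + 3³ = 28
28 = (4,4)_6 → 4³ + 4³ = 128
128 = (3,3,2)_6 → 3³ + 3³ + 2³ = 62
62 = (1,4,2)_6 → 1³ + 4³ + 2³ = 73
73 = (2,0,1)_6 → 2³ + 0³ + 1³ = 9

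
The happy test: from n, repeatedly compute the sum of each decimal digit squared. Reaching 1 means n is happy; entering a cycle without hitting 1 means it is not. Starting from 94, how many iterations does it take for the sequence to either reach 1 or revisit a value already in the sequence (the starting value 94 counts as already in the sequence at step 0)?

94 → 9² + 4² = 97
97 → 9² + 7² = 130
130 → 1² + 3² + 0² = 10
10 → 1² + 0² = 1  — reached 1.
That took 4 steps.

4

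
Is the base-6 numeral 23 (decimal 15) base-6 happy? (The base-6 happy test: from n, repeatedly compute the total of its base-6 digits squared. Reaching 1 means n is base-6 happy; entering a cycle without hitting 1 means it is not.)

15 = (2,3)_6 → 2² + 3² = 4 + 9 = 13
13 = (2,1)_6 → 2² + 1² = 4 + 1 = 5
5 = (5)_6 → 5² = 25
25 = (4,1)_6 → 4² + 1² = 16 + 1 = 17
17 = (2,5)_6 → 2² + 5² = 4 + 25 = 29
29 = (4,5)_6 → 4² + 5² = 16 + 25 = 41
41 = (1,0,5)_6 → 1² + 0² + 5² = 1 + 0 + 25 = 26
26 = (4,2)_6 → 4² + 2² = 16 + 4 = 20
20 = (3,2)_6 → 3² + 2² = 9 + 4 = 13  — 13 already seen; the sequence cycles without reaching 1.

not base-6 happy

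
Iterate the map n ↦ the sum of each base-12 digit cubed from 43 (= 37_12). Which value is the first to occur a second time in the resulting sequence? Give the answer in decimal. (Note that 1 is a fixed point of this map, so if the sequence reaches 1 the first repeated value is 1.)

43 = (3,7)_12 → 3³ + 7³ = 27 + 343 = 370
370 = (2,6,10)_12 → 2³ + 6³ + 10³ = 8 + 216 + 1000 = 1224
1224 = (8,6,0)_12 → 8³ + 6³ + 0³ = 512 + 216 + 0 = 728
728 = (5,0,8)_12 → 5³ + 0³ + 8³ = 125 + 0 + 512 = 637
637 = (4,5,1)_12 → 4³ + 5³ + 1³ = 64 + 125 + 1 = 190
190 = (1,3,10)_12 → 1³ + 3³ + 10³ = 1 + 27 + 1000 = 1028
1028 = (7,1,8)_12 → 7³ + 1³ + 8³ = 343 + 1 + 512 = 856
856 = (5,11,4)_12 → 5³ + 11³ + 4³ = 125 + 1331 + 64 = 1520
1520 = (10,6,8)_12 → 10³ + 6³ + 8³ = 1000 + 216 + 512 = 1728
1728 = (1,0,0,0)_12 → 1³ + 0³ + 0³ + 0³ = 1 + 0 + 0 + 0 = 1  — reached the fixed point 1.
1 → 1, so 1 is the first repeated value.

1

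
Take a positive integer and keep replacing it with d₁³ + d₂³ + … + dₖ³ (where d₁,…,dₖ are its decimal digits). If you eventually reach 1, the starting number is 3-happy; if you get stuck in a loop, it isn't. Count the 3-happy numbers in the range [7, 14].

1

7: 7 → 343 → 118 → 514 → 190 → 730 → 370 → 370  — not 3-happy
8: 8 → 512 → 134 → 92 → 737 → 713 → 371 → 371  — not 3-happy
9: 9 → 729 → 1080 → 513 → 153 → 153  — not 3-happy
10: 10 → 1  — 3-happy
11: 11 → 2 → 8 → 512 → 134 → 92 → 737 → 713 → 371 → 371  — not 3-happy
12: 12 → 9 → 729 → 1080 → 513 → 153 → 153  — not 3-happy
13: 13 → 28 → 520 → 133 → 55 → 250 → 133  — not 3-happy
14: 14 → 65 → 341 → 92 → 737 → 713 → 371 → 371  — not 3-happy
3-happy: 10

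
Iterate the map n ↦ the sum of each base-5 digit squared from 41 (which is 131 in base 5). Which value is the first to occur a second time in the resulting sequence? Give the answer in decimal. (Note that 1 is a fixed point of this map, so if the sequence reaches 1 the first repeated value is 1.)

1

41 = (1,3,1)_5 → 1² + 3² + 1² = 1 + 9 + 1 = 11
11 = (2,1)_5 → 2² + 1² = 4 + 1 = 5
5 = (1,0)_5 → 1² + 0² = 1 + 0 = 1  — reached the fixed point 1.
1 → 1, so 1 is the first repeated value.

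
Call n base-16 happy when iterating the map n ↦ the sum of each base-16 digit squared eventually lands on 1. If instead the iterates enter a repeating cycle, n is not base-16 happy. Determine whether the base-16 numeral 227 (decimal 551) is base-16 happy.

551 = (2,2,7)_16 → 2² + 2² + 7² = 4 + 4 + 49 = 57
57 = (3,9)_16 → 3² + 9² = 9 + 81 = 90
90 = (5,10)_16 → 5² + 10² = 25 + 100 = 125
125 = (7,13)_16 → 7² + 13² = 49 + 169 = 218
218 = (13,10)_16 → 13² + 10² = 169 + 100 = 269
269 = (1,0,13)_16 → 1² + 0² + 13² = 1 + 0 + 169 = 170
170 = (10,10)_16 → 10² + 10² = 100 + 100 = 200
200 = (12,8)_16 → 12² + 8² = 144 + 64 = 208
208 = (13,0)_16 → 13² + 0² = 169 + 0 = 169
169 = (10,9)_16 → 10² + 9² = 100 + 81 = 181
181 = (11,5)_16 → 11² + 5² = 121 + 25 = 146
146 = (9,2)_16 → 9² + 2² = 81 + 4 = 85
85 = (5,5)_16 → 5² + 5² = 25 + 25 = 50
50 = (3,2)_16 → 3² + 2² = 9 + 4 = 13
13 = (13)_16 → 13² = 169  — 169 already seen; the sequence cycles without reaching 1.

not base-16 happy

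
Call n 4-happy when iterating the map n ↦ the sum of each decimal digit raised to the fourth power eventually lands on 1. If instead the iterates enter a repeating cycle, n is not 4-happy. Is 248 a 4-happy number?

248 → 2⁴ + 4⁴ + 8⁴ = 16 + 256 + 4096 = 4368
4368 → 4⁴ + 3⁴ + 6⁴ + 8⁴ = 256 + 81 + 1296 + 4096 = 5729
5729 → 5⁴ + 7⁴ + 2⁴ + 9⁴ = 625 + 2401 + 16 + 6561 = 9603
9603 → 9⁴ + 6⁴ + 0⁴ + 3⁴ = 6561 + 1296 + 0 + 81 = 7938
7938 → 7⁴ + 9⁴ + 3⁴ + 8⁴ = 2401 + 6561 + 81 + 4096 = 13139
13139 → 1⁴ + 3⁴ + 1⁴ + 3⁴ + 9⁴ = 1 + 81 + 1 + 81 + 6561 = 6725
6725 → 6⁴ + 7⁴ + 2⁴ + 5⁴ = 1296 + 2401 + 16 + 625 = 4338
4338 → 4⁴ + 3⁴ + 3⁴ + 8⁴ = 256 + 81 + 81 + 4096 = 4514
4514 → 4⁴ + 5⁴ + 1⁴ + 4⁴ = 256 + 625 + 1 + 256 = 1138
1138 → 1⁴ + 1⁴ + 3⁴ + 8⁴ = 1 + 1 + 81 + 4096 = 4179
4179 → 4⁴ + 1⁴ + 7⁴ + 9⁴ = 256 + 1 + 2401 + 6561 = 9219
9219 → 9⁴ + 2⁴ + 1⁴ + 9⁴ = 6561 + 16 + 1 + 6561 = 13139  — 13139 already seen; the sequence cycles without reaching 1.

not 4-happy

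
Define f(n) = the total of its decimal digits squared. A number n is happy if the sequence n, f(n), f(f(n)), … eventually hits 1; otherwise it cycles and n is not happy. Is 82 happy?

82 → 8² + 2² = 68
68 → 6² + 8² = 100
100 → 1² + 0² + 0² = 1  — reached 1.

happy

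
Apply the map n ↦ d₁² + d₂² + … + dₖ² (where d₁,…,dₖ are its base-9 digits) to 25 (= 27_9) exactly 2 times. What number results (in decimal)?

25 = (2,7)_9 → 2² + 7² = 4 + 49 = 53
53 = (5,8)_9 → 5² + 8² = 25 + 64 = 89

89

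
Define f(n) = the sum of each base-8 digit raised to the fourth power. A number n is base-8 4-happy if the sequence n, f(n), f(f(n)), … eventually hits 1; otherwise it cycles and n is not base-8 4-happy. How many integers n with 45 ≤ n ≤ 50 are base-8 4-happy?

1

45: 45 → 1250 → 369 → 1922 → 1393 → 1938 → 1409 → 1313 → 529 → 18 → 32 → 256 → 256  — not base-8 4-happy
46: 46 → 1921 → 1378 → 913 → 1314 → 544 → 257 → 257  — not base-8 4-happy
47: 47 → 3026 → 3058 → 4338 → 1394 → 1953 → 1634 → 354 → 897 → 1298 → 304 → 1552 → 97 → 258 → 272 → 272  — not base-8 4-happy
48: 48 → 1296 → 288 → 512 → 1  — base-8 4-happy
49: 49 → 1297 → 289 → 513 → 2 → 16 → 16  — not base-8 4-happy
50: 50 → 1312 → 528 → 17 → 17  — not base-8 4-happy
base-8 4-happy: 48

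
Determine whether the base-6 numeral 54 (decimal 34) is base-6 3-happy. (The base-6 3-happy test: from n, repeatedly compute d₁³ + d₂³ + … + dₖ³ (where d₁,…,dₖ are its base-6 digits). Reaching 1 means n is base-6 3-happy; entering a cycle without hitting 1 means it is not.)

base-6 3-happy

34 = (5,4)_6 → 5³ + 4³ = 125 + 64 = 189
189 = (5,1,3)_6 → 5³ + 1³ + 3³ = 125 + 1 + 27 = 153
153 = (4,1,3)_6 → 4³ + 1³ + 3³ = 64 + 1 + 27 = 92
92 = (2,3,2)_6 → 2³ + 3³ + 2³ = 8 + 27 + 8 = 43
43 = (1,1,1)_6 → 1³ + 1³ + 1³ = 1 + 1 + 1 = 3
3 = (3)_6 → 3³ = 27
27 = (4,3)_6 → 4³ + 3³ = 64 + 27 = 91
91 = (2,3,1)_6 → 2³ + 3³ + 1³ = 8 + 27 + 1 = 36
36 = (1,0,0)_6 → 1³ + 0³ + 0³ = 1 + 0 + 0 = 1  — reached 1.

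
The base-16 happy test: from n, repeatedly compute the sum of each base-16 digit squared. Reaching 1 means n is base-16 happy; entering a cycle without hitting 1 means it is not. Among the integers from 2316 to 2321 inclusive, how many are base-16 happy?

2316: 2316 → 225 → 197 → 169 → 181 → 146 → 85 → 50 → 13 → 169  — not base-16 happy
2317: 2317 → 250 → 325 → 42 → 104 → 100 → 52 → 25 → 82 → 29 → 170 → 200 → 208 → 169 → 181 → 146 → 85 → 50 → 13 → 169  — not base-16 happy
2318: 2318 → 277 → 27 → 122 → 149 → 106 → 136 → 128 → 64 → 16 → 1  — base-16 happy
2319: 2319 → 306 → 14 → 196 → 160 → 100 → 52 → 25 → 82 → 29 → 170 → 200 → 208 → 169 → 181 → 146 → 85 → 50 → 13 → 169  — not base-16 happy
2320: 2320 → 82 → 29 → 170 → 200 → 208 → 169 → 181 → 146 → 85 → 50 → 13 → 169  — not base-16 happy
2321: 2321 → 83 → 34 → 8 → 64 → 16 → 1  — base-16 happy
base-16 happy: 2318, 2321

2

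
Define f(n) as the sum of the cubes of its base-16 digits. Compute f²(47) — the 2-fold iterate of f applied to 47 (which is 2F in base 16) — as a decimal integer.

2567

47 = (2,15)_16 → 2³ + 15³ = 8 + 3375 = 3383
3383 = (13,3,7)_16 → 13³ + 3³ + 7³ = 2197 + 27 + 343 = 2567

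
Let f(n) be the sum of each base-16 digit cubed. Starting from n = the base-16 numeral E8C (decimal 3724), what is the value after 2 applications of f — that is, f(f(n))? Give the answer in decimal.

3724 = (14,8,12)_16 → 14³ + 8³ + 12³ = 2744 + 512 + 1728 = 4984
4984 = (1,3,7,8)_16 → 1³ + 3³ + 7³ + 8³ = 1 + 27 + 343 + 512 = 883

883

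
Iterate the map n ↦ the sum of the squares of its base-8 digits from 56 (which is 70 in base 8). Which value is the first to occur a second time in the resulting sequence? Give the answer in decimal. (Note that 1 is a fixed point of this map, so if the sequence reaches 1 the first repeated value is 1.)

26

56 = (7,0)_8 → 7² + 0² = 49
49 = (6,1)_8 → 6² + 1² = 37
37 = (4,5)_8 → 4² + 5² = 41
41 = (5,1)_8 → 5² + 1² = 26
26 = (3,2)_8 → 3² + 2² = 13
13 = (1,5)_8 → 1² + 5² = 26  — 26 already appeared earlier.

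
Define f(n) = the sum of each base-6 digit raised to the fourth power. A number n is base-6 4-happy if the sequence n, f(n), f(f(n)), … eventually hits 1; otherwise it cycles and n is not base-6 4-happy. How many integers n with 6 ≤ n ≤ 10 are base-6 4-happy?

6: 6 → 1  — base-6 4-happy
7: 7 → 2 → 16 → 272 → 99 → 353 → 963 → 609 → 978 → 338 → 114 → 82 → 273 → 164 → 353  — not base-6 4-happy
8: 8 → 17 → 641 → 1522 → 259 → 4 → 256 → 258 → 3 → 81 → 98 → 288 → 17  — not base-6 4-happy
9: 9 → 82 → 273 → 164 → 353 → 963 → 609 → 978 → 338 → 114 → 82  — not base-6 4-happy
10: 10 → 257 → 627 → 738 → 178 → 1137 → 788 → 803 → 963 → 609 → 978 → 338 → 114 → 82 → 273 → 164 → 353 → 963  — not base-6 4-happy
base-6 4-happy: 6

1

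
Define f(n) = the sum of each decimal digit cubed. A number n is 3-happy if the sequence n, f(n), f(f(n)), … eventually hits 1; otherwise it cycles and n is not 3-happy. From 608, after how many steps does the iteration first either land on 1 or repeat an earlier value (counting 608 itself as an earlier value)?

608 → 6³ + 0³ + 8³ = 728
728 → 7³ + 2³ + 8³ = 863
863 → 8³ + 6³ + 3³ = 755
755 → 7³ + 5³ + 5³ = 593
593 → 5³ + 9³ + 3³ = 881
881 → 8³ + 8³ + 1³ = 1025
1025 → 1³ + 0³ + 2³ + 5³ = 134
134 → 1³ + 3³ + 4³ = 92
92 → 9³ + 2³ = 737
737 → 7³ + 3³ + 7³ = 713
713 → 7³ + 1³ + 3³ = 371
371 → 3³ + 7³ + 1³ = 371  — 371 repeats.
That took 12 steps.

12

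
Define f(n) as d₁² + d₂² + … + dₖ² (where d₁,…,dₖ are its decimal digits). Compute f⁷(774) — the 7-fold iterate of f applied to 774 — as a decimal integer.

89

774 → 7² + 7² + 4² = 114
114 → 1² + 1² + 4² = 18
18 → 1² + 8² = 65
65 → 6² + 5² = 61
61 → 6² + 1² = 37
37 → 3² + 7² = 58
58 → 5² + 8² = 89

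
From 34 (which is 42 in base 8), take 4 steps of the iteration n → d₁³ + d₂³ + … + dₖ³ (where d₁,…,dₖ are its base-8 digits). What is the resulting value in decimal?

34 = (4,2)_8 → 4³ + 2³ = 64 + 8 = 72
72 = (1,1,0)_8 → 1³ + 1³ + 0³ = 1 + 1 + 0 = 2
2 = (2)_8 → 2³ = 8
8 = (1,0)_8 → 1³ + 0³ = 1 + 0 = 1

1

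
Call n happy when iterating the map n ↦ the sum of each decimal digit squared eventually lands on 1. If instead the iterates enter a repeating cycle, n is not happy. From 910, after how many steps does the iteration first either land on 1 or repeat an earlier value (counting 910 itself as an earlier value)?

910 → 9² + 1² + 0² = 82
82 → 8² + 2² = 68
68 → 6² + 8² = 100
100 → 1² + 0² + 0² = 1  — reached 1.
That took 4 steps.

4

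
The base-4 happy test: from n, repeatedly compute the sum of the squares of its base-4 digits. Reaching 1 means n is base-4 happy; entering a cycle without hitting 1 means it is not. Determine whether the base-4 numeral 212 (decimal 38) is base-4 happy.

38 = (2,1,2)_4 → 2² + 1² + 2² = 9
9 = (2,1)_4 → 2² + 1² = 5
5 = (1,1)_4 → 1² + 1² = 2
2 = (2)_4 → 2² = 4
4 = (1,0)_4 → 1² + 0² = 1  — reached 1.

base-4 happy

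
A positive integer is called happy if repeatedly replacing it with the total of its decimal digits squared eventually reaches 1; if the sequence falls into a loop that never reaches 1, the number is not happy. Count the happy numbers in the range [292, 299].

292: 292 → 89 → 145 → 42 → 20 → 4 → 16 → 37 → 58 → 89  — not happy
293: 293 → 94 → 97 → 130 → 10 → 1  — happy
294: 294 → 101 → 2 → 4 → 16 → 37 → 58 → 89 → 145 → 42 → 20 → 4  — not happy
295: 295 → 110 → 2 → 4 → 16 → 37 → 58 → 89 → 145 → 42 → 20 → 4  — not happy
296: 296 → 121 → 6 → 36 → 45 → 41 → 17 → 50 → 25 → 29 → 85 → 89 → 145 → 42 → 20 → 4 → 16 → 37 → 58 → 89  — not happy
297: 297 → 134 → 26 → 40 → 16 → 37 → 58 → 89 → 145 → 42 → 20 → 4 → 16  — not happy
298: 298 → 149 → 98 → 145 → 42 → 20 → 4 → 16 → 37 → 58 → 89 → 145  — not happy
299: 299 → 166 → 73 → 58 → 89 → 145 → 42 → 20 → 4 → 16 → 37 → 58  — not happy
happy: 293

1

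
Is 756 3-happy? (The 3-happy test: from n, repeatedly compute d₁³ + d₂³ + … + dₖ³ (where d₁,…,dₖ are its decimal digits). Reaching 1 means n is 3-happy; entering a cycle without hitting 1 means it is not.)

not 3-happy

756 → 7³ + 5³ + 6³ = 684
684 → 6³ + 8³ + 4³ = 792
792 → 7³ + 9³ + 2³ = 1080
1080 → 1³ + 0³ + 8³ + 0³ = 513
513 → 5³ + 1³ + 3³ = 153
153 → 1³ + 5³ + 3³ = 153  — 153 already seen; the sequence cycles without reaching 1.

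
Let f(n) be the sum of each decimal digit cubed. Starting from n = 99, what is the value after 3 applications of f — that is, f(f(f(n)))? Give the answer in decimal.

351

99 → 1458
1458 → 702
702 → 351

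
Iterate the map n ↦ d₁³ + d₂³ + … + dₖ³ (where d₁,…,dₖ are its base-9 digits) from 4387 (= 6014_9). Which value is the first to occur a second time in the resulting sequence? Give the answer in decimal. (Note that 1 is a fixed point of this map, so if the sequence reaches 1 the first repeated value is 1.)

1

4387 = (6,0,1,4)_9 → 6³ + 0³ + 1³ + 4³ = 281
281 = (3,4,2)_9 → 3³ + 4³ + 2³ = 99
99 = (1,2,0)_9 → 1³ + 2³ + 0³ = 9
9 = (1,0)_9 → 1³ + 0³ = 1  — reached the fixed point 1.
1 → 1, so 1 is the first repeated value.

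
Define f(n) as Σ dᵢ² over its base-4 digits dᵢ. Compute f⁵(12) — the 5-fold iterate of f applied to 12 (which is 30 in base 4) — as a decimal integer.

12 = (3,0)_4 → 3² + 0² = 9
9 = (2,1)_4 → 2² + 1² = 5
5 = (1,1)_4 → 1² + 1² = 2
2 = (2)_4 → 2² = 4
4 = (1,0)_4 → 1² + 0² = 1

1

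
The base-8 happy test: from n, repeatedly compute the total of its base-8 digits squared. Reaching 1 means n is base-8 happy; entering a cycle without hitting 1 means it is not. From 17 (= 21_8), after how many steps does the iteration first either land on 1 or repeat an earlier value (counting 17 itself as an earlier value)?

17 = (2,1)_8 → 5
5 = (5)_8 → 25
25 = (3,1)_8 → 10
10 = (1,2)_8 → 5  — 5 repeats.
That took 4 steps.

4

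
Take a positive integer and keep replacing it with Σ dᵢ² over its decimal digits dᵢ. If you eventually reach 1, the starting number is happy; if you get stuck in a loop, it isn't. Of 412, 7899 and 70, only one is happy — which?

70

412: 412 → 21 → 5 → 25 → 29 → 85 → 89 → 145 → 42 → 20 → 4 → 16 → 37 → 58 → 89  — repeats 89 (not happy)
7899: 7899 → 275 → 78 → 113 → 11 → 2 → 4 → 16 → 37 → 58 → 89 → 145 → 42 → 20 → 4  — repeats 4 (not happy)
70: 70 → 49 → 97 → 130 → 10 → 1  — reaches 1 (happy)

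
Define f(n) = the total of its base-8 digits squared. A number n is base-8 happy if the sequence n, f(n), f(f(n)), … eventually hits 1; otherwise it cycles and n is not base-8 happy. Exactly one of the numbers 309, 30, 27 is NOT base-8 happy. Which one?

30

309: 309 → 77 → 27 → 18 → 8 → 1  — reaches 1 (base-8 happy)
30: 30 → 45 → 50 → 40 → 25 → 10 → 5 → 25  — repeats 25 (not base-8 happy)
27: 27 → 18 → 8 → 1  — reaches 1 (base-8 happy)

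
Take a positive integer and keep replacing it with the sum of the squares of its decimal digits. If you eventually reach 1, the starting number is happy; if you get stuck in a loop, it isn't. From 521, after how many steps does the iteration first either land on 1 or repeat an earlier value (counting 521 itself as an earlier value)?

521 → 5² + 2² + 1² = 25 + 4 + 1 = 30
30 → 3² + 0² = 9 + 0 = 9
9 → 9² = 81
81 → 8² + 1² = 64 + 1 = 65
65 → 6² + 5² = 36 + 25 = 61
61 → 6² + 1² = 36 + 1 = 37
37 → 3² + 7² = 9 + 49 = 58
58 → 5² + 8² = 25 + 64 = 89
89 → 8² + 9² = 64 + 81 = 145
145 → 1² + 4² + 5² = 1 + 16 + 25 = 42
42 → 4² + 2² = 16 + 4 = 20
20 → 2² + 0² = 4 + 0 = 4
4 → 4² = 16
16 → 1² + 6² = 1 + 36 = 37  — 37 repeats.
That took 14 steps.

14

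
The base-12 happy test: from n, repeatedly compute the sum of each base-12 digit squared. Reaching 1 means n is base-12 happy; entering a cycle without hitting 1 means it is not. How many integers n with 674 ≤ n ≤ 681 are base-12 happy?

674: 674 → 84 → 49 → 17 → 26 → 8 → 64 → 41 → 34 → 104 → 128 → 164 → 66 → 61 → 26  (repeats 26)
675: 675 → 89 → 74 → 40 → 25 → 5 → 25  (repeats 25)
676: 676 → 96 → 64 → 41 → 34 → 104 → 128 → 164 → 66 → 61 → 26 → 8 → 64  (repeats 64)
677: 677 → 105 → 145 → 2 → 4 → 16 → 17 → 26 → 8 → 64 → 41 → 34 → 104 → 128 → 164 → 66 → 61 → 26  (repeats 26)
678: 678 → 116 → 145 → 2 → 4 → 16 → 17 → 26 → 8 → 64 → 41 → 34 → 104 → 128 → 164 → 66 → 61 → 26  (repeats 26)
679: 679 → 129 → 181 → 11 → 121 → 101 → 89 → 74 → 40 → 25 → 5 → 25  (repeats 25)
680: 680 → 144 → 1  (reaches 1)
681: 681 → 161 → 27 → 13 → 2 → 4 → 16 → 17 → 26 → 8 → 64 → 41 → 34 → 104 → 128 → 164 → 66 → 61 → 26  (repeats 26)
base-12 happy: 680

1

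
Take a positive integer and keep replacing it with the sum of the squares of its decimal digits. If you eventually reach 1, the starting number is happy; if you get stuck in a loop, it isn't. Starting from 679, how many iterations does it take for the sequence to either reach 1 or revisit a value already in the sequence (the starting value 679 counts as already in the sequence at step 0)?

11

679 → 166
166 → 73
73 → 58
58 → 89
89 → 145
145 → 42
42 → 20
20 → 4
4 → 16
16 → 37
37 → 58  — 58 repeats.
That took 11 steps.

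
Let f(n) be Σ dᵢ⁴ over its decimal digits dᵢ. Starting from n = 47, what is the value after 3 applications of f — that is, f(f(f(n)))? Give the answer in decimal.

47 → 2657
2657 → 4338
4338 → 4514

4514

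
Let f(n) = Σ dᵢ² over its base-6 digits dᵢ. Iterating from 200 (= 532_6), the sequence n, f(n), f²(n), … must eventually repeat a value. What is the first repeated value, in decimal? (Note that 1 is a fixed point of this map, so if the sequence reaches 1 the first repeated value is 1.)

200 = (5,3,2)_6 → 38
38 = (1,0,2)_6 → 5
5 = (5)_6 → 25
25 = (4,1)_6 → 17
17 = (2,5)_6 → 29
29 = (4,5)_6 → 41
41 = (1,0,5)_6 → 26
26 = (4,2)_6 → 20
20 = (3,2)_6 → 13
13 = (2,1)_6 → 5  — 5 already appeared earlier.

5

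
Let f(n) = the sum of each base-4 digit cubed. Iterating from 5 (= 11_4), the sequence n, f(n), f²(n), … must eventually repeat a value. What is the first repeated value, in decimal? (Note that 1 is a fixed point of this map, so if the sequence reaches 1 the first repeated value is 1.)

5 = (1,1)_4 → 2
2 = (2)_4 → 8
8 = (2,0)_4 → 8  — 8 already appeared earlier.

8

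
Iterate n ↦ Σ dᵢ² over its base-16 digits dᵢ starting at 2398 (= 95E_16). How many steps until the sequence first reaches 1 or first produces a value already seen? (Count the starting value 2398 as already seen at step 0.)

11

2398 = (9,5,14)_16 → 9² + 5² + 14² = 302
302 = (1,2,14)_16 → 1² + 2² + 14² = 201
201 = (12,9)_16 → 12² + 9² = 225
225 = (14,1)_16 → 14² + 1² = 197
197 = (12,5)_16 → 12² + 5² = 169
169 = (10,9)_16 → 10² + 9² = 181
181 = (11,5)_16 → 11² + 5² = 146
146 = (9,2)_16 → 9² + 2² = 85
85 = (5,5)_16 → 5² + 5² = 50
50 = (3,2)_16 → 3² + 2² = 13
13 = (13)_16 → 13² = 169  — 169 repeats.
That took 11 steps.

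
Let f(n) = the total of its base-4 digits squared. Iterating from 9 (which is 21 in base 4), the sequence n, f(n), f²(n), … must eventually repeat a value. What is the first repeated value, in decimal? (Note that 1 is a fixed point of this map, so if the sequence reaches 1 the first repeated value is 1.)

1

9 = (2,1)_4 → 2² + 1² = 4 + 1 = 5
5 = (1,1)_4 → 1² + 1² = 1 + 1 = 2
2 = (2)_4 → 2² = 4
4 = (1,0)_4 → 1² + 0² = 1 + 0 = 1  — reached the fixed point 1.
1 → 1, so 1 is the first repeated value.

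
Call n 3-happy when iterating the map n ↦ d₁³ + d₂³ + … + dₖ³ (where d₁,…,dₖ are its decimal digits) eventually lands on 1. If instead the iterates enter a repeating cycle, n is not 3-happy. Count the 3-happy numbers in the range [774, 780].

774: 774 → 750 → 468 → 792 → 1080 → 513 → 153 → 153  (repeats 153)
775: 775 → 811 → 514 → 190 → 730 → 370 → 370  (repeats 370)
776: 776 → 902 → 737 → 713 → 371 → 371  (repeats 371)
777: 777 → 1029 → 738 → 882 → 1032 → 36 → 243 → 99 → 1458 → 702 → 351 → 153 → 153  (repeats 153)
778: 778 → 1198 → 1243 → 100 → 1  (reaches 1)
779: 779 → 1415 → 191 → 731 → 371 → 371  (repeats 371)
780: 780 → 855 → 762 → 567 → 684 → 792 → 1080 → 513 → 153 → 153  (repeats 153)
3-happy: 778

1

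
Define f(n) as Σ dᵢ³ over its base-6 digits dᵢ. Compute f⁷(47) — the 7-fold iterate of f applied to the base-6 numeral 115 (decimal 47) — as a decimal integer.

43

47 = (1,1,5)_6 → 1³ + 1³ + 5³ = 127
127 = (3,3,1)_6 → 3³ + 3³ + 1³ = 55
55 = (1,3,1)_6 → 1³ + 3³ + 1³ = 29
29 = (4,5)_6 → 4³ + 5³ = 189
189 = (5,1,3)_6 → 5³ + 1³ + 3³ = 153
153 = (4,1,3)_6 → 4³ + 1³ + 3³ = 92
92 = (2,3,2)_6 → 2³ + 3³ + 2³ = 43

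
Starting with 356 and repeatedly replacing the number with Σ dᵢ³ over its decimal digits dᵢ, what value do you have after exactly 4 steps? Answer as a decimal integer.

356 → 3³ + 5³ + 6³ = 27 + 125 + 216 = 368
368 → 3³ + 6³ + 8³ = 27 + 216 + 512 = 755
755 → 7³ + 5³ + 5³ = 343 + 125 + 125 = 593
593 → 5³ + 9³ + 3³ = 125 + 729 + 27 = 881

881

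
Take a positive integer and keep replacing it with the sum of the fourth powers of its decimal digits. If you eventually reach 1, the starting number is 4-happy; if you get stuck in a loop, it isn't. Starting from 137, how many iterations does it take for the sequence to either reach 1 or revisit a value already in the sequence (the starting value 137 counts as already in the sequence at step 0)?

137 → 1⁴ + 3⁴ + 7⁴ = 2483
2483 → 2⁴ + 4⁴ + 8⁴ + 3⁴ = 4449
4449 → 4⁴ + 4⁴ + 4⁴ + 9⁴ = 7329
7329 → 7⁴ + 3⁴ + 2⁴ + 9⁴ = 9059
9059 → 9⁴ + 0⁴ + 5⁴ + 9⁴ = 13747
13747 → 1⁴ + 3⁴ + 7⁴ + 4⁴ + 7⁴ = 5140
5140 → 5⁴ + 1⁴ + 4⁴ + 0⁴ = 882
882 → 8⁴ + 8⁴ + 2⁴ = 8208
8208 → 8⁴ + 2⁴ + 0⁴ + 8⁴ = 8208  — 8208 repeats.
That took 9 steps.

9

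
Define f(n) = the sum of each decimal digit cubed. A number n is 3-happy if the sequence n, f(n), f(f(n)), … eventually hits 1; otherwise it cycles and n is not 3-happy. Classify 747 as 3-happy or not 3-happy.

747 → 7³ + 4³ + 7³ = 343 + 64 + 343 = 750
750 → 7³ + 5³ + 0³ = 343 + 125 + 0 = 468
468 → 4³ + 6³ + 8³ = 64 + 216 + 512 = 792
792 → 7³ + 9³ + 2³ = 343 + 729 + 8 = 1080
1080 → 1³ + 0³ + 8³ + 0³ = 1 + 0 + 512 + 0 = 513
513 → 5³ + 1³ + 3³ = 125 + 1 + 27 = 153
153 → 1³ + 5³ + 3³ = 1 + 125 + 27 = 153  — 153 already seen; the sequence cycles without reaching 1.

not 3-happy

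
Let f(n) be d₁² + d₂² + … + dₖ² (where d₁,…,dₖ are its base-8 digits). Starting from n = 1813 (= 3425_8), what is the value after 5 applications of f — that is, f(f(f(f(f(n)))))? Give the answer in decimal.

16

1813 = (3,4,2,5)_8 → 3² + 4² + 2² + 5² = 9 + 16 + 4 + 25 = 54
54 = (6,6)_8 → 6² + 6² = 36 + 36 = 72
72 = (1,1,0)_8 → 1² + 1² + 0² = 1 + 1 + 0 = 2
2 = (2)_8 → 2² = 4
4 = (4)_8 → 4² = 16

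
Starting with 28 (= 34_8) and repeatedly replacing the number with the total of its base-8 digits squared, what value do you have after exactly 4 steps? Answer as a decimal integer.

25

28 = (3,4)_8 → 3² + 4² = 9 + 16 = 25
25 = (3,1)_8 → 3² + 1² = 9 + 1 = 10
10 = (1,2)_8 → 1² + 2² = 1 + 4 = 5
5 = (5)_8 → 5² = 25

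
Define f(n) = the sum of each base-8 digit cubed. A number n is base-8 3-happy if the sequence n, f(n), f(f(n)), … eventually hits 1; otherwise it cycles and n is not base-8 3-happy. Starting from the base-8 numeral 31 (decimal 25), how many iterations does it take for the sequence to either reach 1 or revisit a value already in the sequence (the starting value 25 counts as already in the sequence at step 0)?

9

25 = (3,1)_8 → 3³ + 1³ = 28
28 = (3,4)_8 → 3³ + 4³ = 91
91 = (1,3,3)_8 → 1³ + 3³ + 3³ = 55
55 = (6,7)_8 → 6³ + 7³ = 559
559 = (1,0,5,7)_8 → 1³ + 0³ + 5³ + 7³ = 469
469 = (7,2,5)_8 → 7³ + 2³ + 5³ = 476
476 = (7,3,4)_8 → 7³ + 3³ + 4³ = 434
434 = (6,6,2)_8 → 6³ + 6³ + 2³ = 440
440 = (6,7,0)_8 → 6³ + 7³ + 0³ = 559  — 559 repeats.
That took 9 steps.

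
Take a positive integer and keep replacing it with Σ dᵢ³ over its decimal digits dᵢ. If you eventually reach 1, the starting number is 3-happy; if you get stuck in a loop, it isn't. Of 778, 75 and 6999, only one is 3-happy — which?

778

778: 778 → 1198 → 1243 → 100 → 1  — reaches 1 (3-happy)
75: 75 → 468 → 792 → 1080 → 513 → 153 → 153  — repeats 153 (not 3-happy)
6999: 6999 → 2403 → 99 → 1458 → 702 → 351 → 153 → 153  — repeats 153 (not 3-happy)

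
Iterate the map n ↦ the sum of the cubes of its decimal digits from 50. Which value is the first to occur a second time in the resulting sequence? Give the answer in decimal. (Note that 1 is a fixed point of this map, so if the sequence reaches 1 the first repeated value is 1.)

371

50 → 5³ + 0³ = 125 + 0 = 125
125 → 1³ + 2³ + 5³ = 1 + 8 + 125 = 134
134 → 1³ + 3³ + 4³ = 1 + 27 + 64 = 92
92 → 9³ + 2³ = 729 + 8 = 737
737 → 7³ + 3³ + 7³ = 343 + 27 + 343 = 713
713 → 7³ + 1³ + 3³ = 343 + 1 + 27 = 371
371 → 3³ + 7³ + 1³ = 27 + 343 + 1 = 371  — 371 already appeared earlier.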